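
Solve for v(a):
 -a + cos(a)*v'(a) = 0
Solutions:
 v(a) = C1 + Integral(a/cos(a), a)


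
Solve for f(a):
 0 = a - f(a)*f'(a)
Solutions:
 f(a) = -sqrt(C1 + a^2)
 f(a) = sqrt(C1 + a^2)


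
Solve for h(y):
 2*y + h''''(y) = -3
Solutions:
 h(y) = C1 + C2*y + C3*y^2 + C4*y^3 - y^5/60 - y^4/8


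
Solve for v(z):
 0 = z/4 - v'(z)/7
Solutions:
 v(z) = C1 + 7*z^2/8


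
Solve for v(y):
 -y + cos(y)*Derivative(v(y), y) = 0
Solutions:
 v(y) = C1 + Integral(y/cos(y), y)


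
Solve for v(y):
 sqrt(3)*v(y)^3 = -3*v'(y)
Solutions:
 v(y) = -sqrt(6)*sqrt(-1/(C1 - sqrt(3)*y))/2
 v(y) = sqrt(6)*sqrt(-1/(C1 - sqrt(3)*y))/2


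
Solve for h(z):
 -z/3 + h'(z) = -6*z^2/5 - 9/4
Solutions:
 h(z) = C1 - 2*z^3/5 + z^2/6 - 9*z/4


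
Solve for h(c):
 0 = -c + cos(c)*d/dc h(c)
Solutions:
 h(c) = C1 + Integral(c/cos(c), c)


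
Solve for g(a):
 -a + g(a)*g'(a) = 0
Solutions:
 g(a) = -sqrt(C1 + a^2)
 g(a) = sqrt(C1 + a^2)


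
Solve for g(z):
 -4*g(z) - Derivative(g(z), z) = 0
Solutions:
 g(z) = C1*exp(-4*z)


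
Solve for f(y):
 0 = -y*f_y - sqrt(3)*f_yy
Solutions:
 f(y) = C1 + C2*erf(sqrt(2)*3^(3/4)*y/6)


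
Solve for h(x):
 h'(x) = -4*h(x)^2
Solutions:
 h(x) = 1/(C1 + 4*x)


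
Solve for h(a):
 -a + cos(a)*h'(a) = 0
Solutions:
 h(a) = C1 + Integral(a/cos(a), a)


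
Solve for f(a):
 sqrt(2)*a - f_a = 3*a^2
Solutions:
 f(a) = C1 - a^3 + sqrt(2)*a^2/2


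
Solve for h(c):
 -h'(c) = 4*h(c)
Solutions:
 h(c) = C1*exp(-4*c)


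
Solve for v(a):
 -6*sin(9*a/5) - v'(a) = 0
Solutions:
 v(a) = C1 + 10*cos(9*a/5)/3


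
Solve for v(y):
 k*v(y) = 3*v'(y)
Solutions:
 v(y) = C1*exp(k*y/3)


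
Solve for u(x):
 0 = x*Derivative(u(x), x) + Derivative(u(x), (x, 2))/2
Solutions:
 u(x) = C1 + C2*erf(x)


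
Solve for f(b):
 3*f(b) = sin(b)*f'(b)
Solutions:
 f(b) = C1*(cos(b) - 1)^(3/2)/(cos(b) + 1)^(3/2)


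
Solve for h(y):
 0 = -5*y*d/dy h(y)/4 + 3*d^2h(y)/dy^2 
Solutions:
 h(y) = C1 + C2*erfi(sqrt(30)*y/12)


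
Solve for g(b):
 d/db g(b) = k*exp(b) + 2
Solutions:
 g(b) = C1 + 2*b + k*exp(b)


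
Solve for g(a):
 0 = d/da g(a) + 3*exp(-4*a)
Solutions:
 g(a) = C1 + 3*exp(-4*a)/4


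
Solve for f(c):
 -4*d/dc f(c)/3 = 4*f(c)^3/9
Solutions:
 f(c) = -sqrt(6)*sqrt(-1/(C1 - c))/2
 f(c) = sqrt(6)*sqrt(-1/(C1 - c))/2


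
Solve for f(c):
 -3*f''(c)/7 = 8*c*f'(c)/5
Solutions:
 f(c) = C1 + C2*erf(2*sqrt(105)*c/15)


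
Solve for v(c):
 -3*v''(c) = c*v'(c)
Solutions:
 v(c) = C1 + C2*erf(sqrt(6)*c/6)


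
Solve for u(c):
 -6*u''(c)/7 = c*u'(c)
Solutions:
 u(c) = C1 + C2*erf(sqrt(21)*c/6)


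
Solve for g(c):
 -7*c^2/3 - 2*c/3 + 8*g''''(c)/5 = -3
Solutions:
 g(c) = C1 + C2*c + C3*c^2 + C4*c^3 + 7*c^6/1728 + c^5/288 - 5*c^4/64


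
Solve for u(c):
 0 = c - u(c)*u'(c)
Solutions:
 u(c) = -sqrt(C1 + c^2)
 u(c) = sqrt(C1 + c^2)


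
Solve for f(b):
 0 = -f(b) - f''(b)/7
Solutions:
 f(b) = C1*sin(sqrt(7)*b) + C2*cos(sqrt(7)*b)


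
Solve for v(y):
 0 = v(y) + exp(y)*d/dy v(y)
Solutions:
 v(y) = C1*exp(exp(-y))


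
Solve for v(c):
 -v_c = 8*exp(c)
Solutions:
 v(c) = C1 - 8*exp(c)


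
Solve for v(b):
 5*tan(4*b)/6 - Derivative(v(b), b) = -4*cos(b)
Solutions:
 v(b) = C1 - 5*log(cos(4*b))/24 + 4*sin(b)


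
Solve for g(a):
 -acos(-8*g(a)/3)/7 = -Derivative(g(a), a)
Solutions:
 Integral(1/acos(-8*_y/3), (_y, g(a))) = C1 + a/7


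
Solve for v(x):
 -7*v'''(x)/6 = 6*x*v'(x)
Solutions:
 v(x) = C1 + Integral(C2*airyai(-42^(2/3)*x/7) + C3*airybi(-42^(2/3)*x/7), x)


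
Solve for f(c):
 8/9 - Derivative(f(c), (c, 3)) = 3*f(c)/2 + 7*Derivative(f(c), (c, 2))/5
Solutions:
 f(c) = C1*exp(c*(-28 + 98*2^(2/3)/(45*sqrt(64345) + 11497)^(1/3) + 2^(1/3)*(45*sqrt(64345) + 11497)^(1/3))/60)*sin(2^(1/3)*sqrt(3)*c*(-(45*sqrt(64345) + 11497)^(1/3) + 98*2^(1/3)/(45*sqrt(64345) + 11497)^(1/3))/60) + C2*exp(c*(-28 + 98*2^(2/3)/(45*sqrt(64345) + 11497)^(1/3) + 2^(1/3)*(45*sqrt(64345) + 11497)^(1/3))/60)*cos(2^(1/3)*sqrt(3)*c*(-(45*sqrt(64345) + 11497)^(1/3) + 98*2^(1/3)/(45*sqrt(64345) + 11497)^(1/3))/60) + C3*exp(-c*(98*2^(2/3)/(45*sqrt(64345) + 11497)^(1/3) + 14 + 2^(1/3)*(45*sqrt(64345) + 11497)^(1/3))/30) + 16/27


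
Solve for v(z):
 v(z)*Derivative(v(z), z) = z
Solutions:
 v(z) = -sqrt(C1 + z^2)
 v(z) = sqrt(C1 + z^2)


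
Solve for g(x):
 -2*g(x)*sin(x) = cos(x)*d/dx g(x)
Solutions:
 g(x) = C1*cos(x)^2


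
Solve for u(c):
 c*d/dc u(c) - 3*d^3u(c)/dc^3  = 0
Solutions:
 u(c) = C1 + Integral(C2*airyai(3^(2/3)*c/3) + C3*airybi(3^(2/3)*c/3), c)


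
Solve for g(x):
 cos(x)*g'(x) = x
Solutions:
 g(x) = C1 + Integral(x/cos(x), x)


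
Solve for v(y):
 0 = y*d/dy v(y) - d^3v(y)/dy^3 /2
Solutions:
 v(y) = C1 + Integral(C2*airyai(2^(1/3)*y) + C3*airybi(2^(1/3)*y), y)


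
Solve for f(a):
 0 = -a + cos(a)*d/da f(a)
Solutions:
 f(a) = C1 + Integral(a/cos(a), a)


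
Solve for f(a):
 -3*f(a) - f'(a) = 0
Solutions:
 f(a) = C1*exp(-3*a)


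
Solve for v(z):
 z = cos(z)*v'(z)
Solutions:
 v(z) = C1 + Integral(z/cos(z), z)


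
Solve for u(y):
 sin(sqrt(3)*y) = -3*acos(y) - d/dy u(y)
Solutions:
 u(y) = C1 - 3*y*acos(y) + 3*sqrt(1 - y^2) + sqrt(3)*cos(sqrt(3)*y)/3


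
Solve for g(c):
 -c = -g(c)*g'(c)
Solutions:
 g(c) = -sqrt(C1 + c^2)
 g(c) = sqrt(C1 + c^2)


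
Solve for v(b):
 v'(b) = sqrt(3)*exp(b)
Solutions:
 v(b) = C1 + sqrt(3)*exp(b)


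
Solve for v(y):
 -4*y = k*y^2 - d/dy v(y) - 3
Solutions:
 v(y) = C1 + k*y^3/3 + 2*y^2 - 3*y


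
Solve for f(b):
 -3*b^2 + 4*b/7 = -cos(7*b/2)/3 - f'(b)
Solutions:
 f(b) = C1 + b^3 - 2*b^2/7 - 2*sin(7*b/2)/21


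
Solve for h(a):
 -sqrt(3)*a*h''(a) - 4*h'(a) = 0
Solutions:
 h(a) = C1 + C2*a^(1 - 4*sqrt(3)/3)


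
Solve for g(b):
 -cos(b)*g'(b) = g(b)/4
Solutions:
 g(b) = C1*(sin(b) - 1)^(1/8)/(sin(b) + 1)^(1/8)


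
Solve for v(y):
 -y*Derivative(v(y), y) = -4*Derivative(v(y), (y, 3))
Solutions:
 v(y) = C1 + Integral(C2*airyai(2^(1/3)*y/2) + C3*airybi(2^(1/3)*y/2), y)


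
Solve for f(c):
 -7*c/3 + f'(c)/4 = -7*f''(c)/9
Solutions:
 f(c) = C1 + C2*exp(-9*c/28) + 14*c^2/3 - 784*c/27


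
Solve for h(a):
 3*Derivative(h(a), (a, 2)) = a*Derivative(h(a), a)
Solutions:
 h(a) = C1 + C2*erfi(sqrt(6)*a/6)


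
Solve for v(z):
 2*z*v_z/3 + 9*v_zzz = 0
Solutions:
 v(z) = C1 + Integral(C2*airyai(-2^(1/3)*z/3) + C3*airybi(-2^(1/3)*z/3), z)


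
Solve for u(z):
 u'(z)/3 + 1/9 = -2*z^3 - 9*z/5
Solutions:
 u(z) = C1 - 3*z^4/2 - 27*z^2/10 - z/3


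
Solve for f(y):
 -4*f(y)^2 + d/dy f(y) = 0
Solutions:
 f(y) = -1/(C1 + 4*y)


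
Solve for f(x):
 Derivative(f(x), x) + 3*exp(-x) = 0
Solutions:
 f(x) = C1 + 3*exp(-x)


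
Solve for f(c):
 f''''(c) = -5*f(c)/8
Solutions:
 f(c) = (C1*sin(2^(3/4)*5^(1/4)*c/4) + C2*cos(2^(3/4)*5^(1/4)*c/4))*exp(-2^(3/4)*5^(1/4)*c/4) + (C3*sin(2^(3/4)*5^(1/4)*c/4) + C4*cos(2^(3/4)*5^(1/4)*c/4))*exp(2^(3/4)*5^(1/4)*c/4)


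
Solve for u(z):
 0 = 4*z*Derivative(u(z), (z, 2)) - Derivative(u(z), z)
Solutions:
 u(z) = C1 + C2*z^(5/4)


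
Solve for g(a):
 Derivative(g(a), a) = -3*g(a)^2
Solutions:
 g(a) = 1/(C1 + 3*a)


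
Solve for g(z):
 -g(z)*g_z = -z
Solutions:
 g(z) = -sqrt(C1 + z^2)
 g(z) = sqrt(C1 + z^2)


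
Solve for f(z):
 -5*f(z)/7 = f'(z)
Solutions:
 f(z) = C1*exp(-5*z/7)


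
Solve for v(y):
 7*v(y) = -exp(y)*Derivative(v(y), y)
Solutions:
 v(y) = C1*exp(7*exp(-y))


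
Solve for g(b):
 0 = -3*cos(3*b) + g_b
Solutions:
 g(b) = C1 + sin(3*b)


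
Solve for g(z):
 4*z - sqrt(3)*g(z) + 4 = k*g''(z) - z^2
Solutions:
 g(z) = C1*exp(-3^(1/4)*z*sqrt(-1/k)) + C2*exp(3^(1/4)*z*sqrt(-1/k)) - 2*k/3 + sqrt(3)*z^2/3 + 4*sqrt(3)*z/3 + 4*sqrt(3)/3


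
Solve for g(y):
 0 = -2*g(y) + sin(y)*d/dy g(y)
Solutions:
 g(y) = C1*(cos(y) - 1)/(cos(y) + 1)


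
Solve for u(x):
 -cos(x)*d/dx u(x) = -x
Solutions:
 u(x) = C1 + Integral(x/cos(x), x)


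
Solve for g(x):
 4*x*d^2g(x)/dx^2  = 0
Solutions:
 g(x) = C1 + C2*x


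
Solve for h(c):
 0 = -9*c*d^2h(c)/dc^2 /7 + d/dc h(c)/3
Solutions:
 h(c) = C1 + C2*c^(34/27)


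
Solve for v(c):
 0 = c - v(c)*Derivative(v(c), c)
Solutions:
 v(c) = -sqrt(C1 + c^2)
 v(c) = sqrt(C1 + c^2)


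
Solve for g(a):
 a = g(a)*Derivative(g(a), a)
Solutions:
 g(a) = -sqrt(C1 + a^2)
 g(a) = sqrt(C1 + a^2)


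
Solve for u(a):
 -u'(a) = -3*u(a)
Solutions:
 u(a) = C1*exp(3*a)


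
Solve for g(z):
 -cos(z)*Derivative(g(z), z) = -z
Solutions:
 g(z) = C1 + Integral(z/cos(z), z)


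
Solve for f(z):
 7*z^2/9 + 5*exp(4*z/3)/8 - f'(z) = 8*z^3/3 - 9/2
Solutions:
 f(z) = C1 - 2*z^4/3 + 7*z^3/27 + 9*z/2 + 15*exp(4*z/3)/32


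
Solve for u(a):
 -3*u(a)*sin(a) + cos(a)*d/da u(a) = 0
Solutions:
 u(a) = C1/cos(a)^3


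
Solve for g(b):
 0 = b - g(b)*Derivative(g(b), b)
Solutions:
 g(b) = -sqrt(C1 + b^2)
 g(b) = sqrt(C1 + b^2)


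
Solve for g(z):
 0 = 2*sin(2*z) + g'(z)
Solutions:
 g(z) = C1 + cos(2*z)


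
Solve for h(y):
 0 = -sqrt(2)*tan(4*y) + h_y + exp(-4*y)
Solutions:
 h(y) = C1 + sqrt(2)*log(tan(4*y)^2 + 1)/8 + exp(-4*y)/4


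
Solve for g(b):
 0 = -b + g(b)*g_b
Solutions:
 g(b) = -sqrt(C1 + b^2)
 g(b) = sqrt(C1 + b^2)


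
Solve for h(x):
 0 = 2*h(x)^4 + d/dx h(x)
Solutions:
 h(x) = (-3^(2/3) - 3*3^(1/6)*I)*(1/(C1 + 2*x))^(1/3)/6
 h(x) = (-3^(2/3) + 3*3^(1/6)*I)*(1/(C1 + 2*x))^(1/3)/6
 h(x) = (1/(C1 + 6*x))^(1/3)


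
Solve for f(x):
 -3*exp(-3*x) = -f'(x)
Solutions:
 f(x) = C1 - exp(-3*x)


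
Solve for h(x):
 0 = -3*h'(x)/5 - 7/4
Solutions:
 h(x) = C1 - 35*x/12


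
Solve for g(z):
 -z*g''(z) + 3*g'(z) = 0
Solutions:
 g(z) = C1 + C2*z^4


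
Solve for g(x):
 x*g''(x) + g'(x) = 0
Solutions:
 g(x) = C1 + C2*log(x)


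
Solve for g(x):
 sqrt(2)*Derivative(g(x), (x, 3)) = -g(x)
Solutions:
 g(x) = C3*exp(-2^(5/6)*x/2) + (C1*sin(2^(5/6)*sqrt(3)*x/4) + C2*cos(2^(5/6)*sqrt(3)*x/4))*exp(2^(5/6)*x/4)


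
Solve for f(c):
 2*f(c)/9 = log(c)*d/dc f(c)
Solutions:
 f(c) = C1*exp(2*li(c)/9)


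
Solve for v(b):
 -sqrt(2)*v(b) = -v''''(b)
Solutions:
 v(b) = C1*exp(-2^(1/8)*b) + C2*exp(2^(1/8)*b) + C3*sin(2^(1/8)*b) + C4*cos(2^(1/8)*b)


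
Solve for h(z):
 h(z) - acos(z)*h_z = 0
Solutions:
 h(z) = C1*exp(Integral(1/acos(z), z))


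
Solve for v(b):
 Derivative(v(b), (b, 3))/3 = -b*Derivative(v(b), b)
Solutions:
 v(b) = C1 + Integral(C2*airyai(-3^(1/3)*b) + C3*airybi(-3^(1/3)*b), b)


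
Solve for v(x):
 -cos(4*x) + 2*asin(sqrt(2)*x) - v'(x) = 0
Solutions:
 v(x) = C1 + 2*x*asin(sqrt(2)*x) + sqrt(2)*sqrt(1 - 2*x^2) - sin(4*x)/4


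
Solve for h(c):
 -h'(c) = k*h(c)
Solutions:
 h(c) = C1*exp(-c*k)


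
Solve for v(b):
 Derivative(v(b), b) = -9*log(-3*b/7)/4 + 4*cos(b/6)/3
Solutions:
 v(b) = C1 - 9*b*log(-b)/4 - 9*b*log(3)/4 + 9*b/4 + 9*b*log(7)/4 + 8*sin(b/6)


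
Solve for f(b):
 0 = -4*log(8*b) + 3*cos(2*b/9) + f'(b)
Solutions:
 f(b) = C1 + 4*b*log(b) - 4*b + 12*b*log(2) - 27*sin(2*b/9)/2


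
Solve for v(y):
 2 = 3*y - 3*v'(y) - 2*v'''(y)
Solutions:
 v(y) = C1 + C2*sin(sqrt(6)*y/2) + C3*cos(sqrt(6)*y/2) + y^2/2 - 2*y/3


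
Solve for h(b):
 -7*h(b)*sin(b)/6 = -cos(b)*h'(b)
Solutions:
 h(b) = C1/cos(b)^(7/6)


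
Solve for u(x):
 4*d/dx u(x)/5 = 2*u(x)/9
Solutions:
 u(x) = C1*exp(5*x/18)


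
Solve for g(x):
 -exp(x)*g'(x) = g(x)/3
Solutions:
 g(x) = C1*exp(exp(-x)/3)


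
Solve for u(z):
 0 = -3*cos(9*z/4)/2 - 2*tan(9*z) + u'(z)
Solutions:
 u(z) = C1 - 2*log(cos(9*z))/9 + 2*sin(9*z/4)/3


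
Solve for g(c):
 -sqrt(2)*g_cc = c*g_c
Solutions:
 g(c) = C1 + C2*erf(2^(1/4)*c/2)


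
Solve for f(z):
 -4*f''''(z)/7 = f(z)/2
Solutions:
 f(z) = (C1*sin(2^(3/4)*7^(1/4)*z/4) + C2*cos(2^(3/4)*7^(1/4)*z/4))*exp(-2^(3/4)*7^(1/4)*z/4) + (C3*sin(2^(3/4)*7^(1/4)*z/4) + C4*cos(2^(3/4)*7^(1/4)*z/4))*exp(2^(3/4)*7^(1/4)*z/4)


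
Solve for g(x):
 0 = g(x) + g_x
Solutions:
 g(x) = C1*exp(-x)


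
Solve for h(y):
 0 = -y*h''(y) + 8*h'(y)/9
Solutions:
 h(y) = C1 + C2*y^(17/9)


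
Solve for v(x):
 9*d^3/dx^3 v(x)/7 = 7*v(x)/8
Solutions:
 v(x) = C3*exp(3^(1/3)*7^(2/3)*x/6) + (C1*sin(3^(5/6)*7^(2/3)*x/12) + C2*cos(3^(5/6)*7^(2/3)*x/12))*exp(-3^(1/3)*7^(2/3)*x/12)


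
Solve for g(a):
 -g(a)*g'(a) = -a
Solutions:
 g(a) = -sqrt(C1 + a^2)
 g(a) = sqrt(C1 + a^2)


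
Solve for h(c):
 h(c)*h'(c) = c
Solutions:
 h(c) = -sqrt(C1 + c^2)
 h(c) = sqrt(C1 + c^2)


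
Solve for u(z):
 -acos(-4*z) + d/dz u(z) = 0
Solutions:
 u(z) = C1 + z*acos(-4*z) + sqrt(1 - 16*z^2)/4


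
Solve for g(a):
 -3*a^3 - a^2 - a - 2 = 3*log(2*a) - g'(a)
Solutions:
 g(a) = C1 + 3*a^4/4 + a^3/3 + a^2/2 + 3*a*log(a) - a + a*log(8)


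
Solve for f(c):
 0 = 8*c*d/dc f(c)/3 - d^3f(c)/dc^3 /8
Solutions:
 f(c) = C1 + Integral(C2*airyai(4*3^(2/3)*c/3) + C3*airybi(4*3^(2/3)*c/3), c)


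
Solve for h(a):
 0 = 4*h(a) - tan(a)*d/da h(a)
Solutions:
 h(a) = C1*sin(a)^4


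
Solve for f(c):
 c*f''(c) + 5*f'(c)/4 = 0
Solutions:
 f(c) = C1 + C2/c^(1/4)


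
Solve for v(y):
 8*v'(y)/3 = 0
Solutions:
 v(y) = C1


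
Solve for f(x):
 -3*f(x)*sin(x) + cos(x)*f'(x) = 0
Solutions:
 f(x) = C1/cos(x)^3


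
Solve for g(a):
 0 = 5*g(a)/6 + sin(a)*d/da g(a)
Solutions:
 g(a) = C1*(cos(a) + 1)^(5/12)/(cos(a) - 1)^(5/12)


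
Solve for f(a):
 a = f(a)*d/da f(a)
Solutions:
 f(a) = -sqrt(C1 + a^2)
 f(a) = sqrt(C1 + a^2)


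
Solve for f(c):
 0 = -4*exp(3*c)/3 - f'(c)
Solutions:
 f(c) = C1 - 4*exp(3*c)/9


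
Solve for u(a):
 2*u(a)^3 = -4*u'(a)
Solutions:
 u(a) = -sqrt(-1/(C1 - a))
 u(a) = sqrt(-1/(C1 - a))


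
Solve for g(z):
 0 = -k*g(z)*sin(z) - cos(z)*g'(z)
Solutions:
 g(z) = C1*exp(k*log(cos(z)))


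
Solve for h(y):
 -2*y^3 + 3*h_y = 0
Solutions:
 h(y) = C1 + y^4/6


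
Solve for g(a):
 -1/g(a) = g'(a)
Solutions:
 g(a) = -sqrt(C1 - 2*a)
 g(a) = sqrt(C1 - 2*a)


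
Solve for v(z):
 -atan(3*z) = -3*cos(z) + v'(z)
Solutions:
 v(z) = C1 - z*atan(3*z) + log(9*z^2 + 1)/6 + 3*sin(z)


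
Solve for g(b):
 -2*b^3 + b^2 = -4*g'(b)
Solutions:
 g(b) = C1 + b^4/8 - b^3/12


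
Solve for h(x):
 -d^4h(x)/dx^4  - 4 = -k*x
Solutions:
 h(x) = C1 + C2*x + C3*x^2 + C4*x^3 + k*x^5/120 - x^4/6


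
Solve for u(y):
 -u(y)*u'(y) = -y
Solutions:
 u(y) = -sqrt(C1 + y^2)
 u(y) = sqrt(C1 + y^2)


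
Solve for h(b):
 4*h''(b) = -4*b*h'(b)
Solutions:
 h(b) = C1 + C2*erf(sqrt(2)*b/2)


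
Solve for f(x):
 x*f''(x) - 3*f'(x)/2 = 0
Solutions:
 f(x) = C1 + C2*x^(5/2)


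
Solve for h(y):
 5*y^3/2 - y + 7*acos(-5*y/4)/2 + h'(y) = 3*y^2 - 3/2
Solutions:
 h(y) = C1 - 5*y^4/8 + y^3 + y^2/2 - 7*y*acos(-5*y/4)/2 - 3*y/2 - 7*sqrt(16 - 25*y^2)/10


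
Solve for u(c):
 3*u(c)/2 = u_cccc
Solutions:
 u(c) = C1*exp(-2^(3/4)*3^(1/4)*c/2) + C2*exp(2^(3/4)*3^(1/4)*c/2) + C3*sin(2^(3/4)*3^(1/4)*c/2) + C4*cos(2^(3/4)*3^(1/4)*c/2)


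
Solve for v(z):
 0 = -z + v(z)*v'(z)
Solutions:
 v(z) = -sqrt(C1 + z^2)
 v(z) = sqrt(C1 + z^2)


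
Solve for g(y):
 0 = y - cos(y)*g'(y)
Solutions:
 g(y) = C1 + Integral(y/cos(y), y)


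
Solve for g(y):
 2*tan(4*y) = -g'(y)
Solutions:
 g(y) = C1 + log(cos(4*y))/2


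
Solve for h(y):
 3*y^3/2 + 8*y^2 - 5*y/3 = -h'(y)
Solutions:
 h(y) = C1 - 3*y^4/8 - 8*y^3/3 + 5*y^2/6


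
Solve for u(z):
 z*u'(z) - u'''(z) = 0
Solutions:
 u(z) = C1 + Integral(C2*airyai(z) + C3*airybi(z), z)


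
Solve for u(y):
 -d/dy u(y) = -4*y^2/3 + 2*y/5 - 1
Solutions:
 u(y) = C1 + 4*y^3/9 - y^2/5 + y


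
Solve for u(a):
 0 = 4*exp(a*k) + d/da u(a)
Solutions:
 u(a) = C1 - 4*exp(a*k)/k


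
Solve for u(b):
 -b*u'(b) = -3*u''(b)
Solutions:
 u(b) = C1 + C2*erfi(sqrt(6)*b/6)


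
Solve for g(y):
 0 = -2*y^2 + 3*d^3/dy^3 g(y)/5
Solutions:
 g(y) = C1 + C2*y + C3*y^2 + y^5/18


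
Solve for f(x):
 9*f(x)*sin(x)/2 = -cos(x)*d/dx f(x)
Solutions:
 f(x) = C1*cos(x)^(9/2)


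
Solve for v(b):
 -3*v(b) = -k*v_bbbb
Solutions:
 v(b) = C1*exp(-3^(1/4)*b*(1/k)^(1/4)) + C2*exp(3^(1/4)*b*(1/k)^(1/4)) + C3*exp(-3^(1/4)*I*b*(1/k)^(1/4)) + C4*exp(3^(1/4)*I*b*(1/k)^(1/4))


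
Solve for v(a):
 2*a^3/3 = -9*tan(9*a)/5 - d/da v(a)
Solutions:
 v(a) = C1 - a^4/6 + log(cos(9*a))/5


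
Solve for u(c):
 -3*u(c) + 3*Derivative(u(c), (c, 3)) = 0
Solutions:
 u(c) = C3*exp(c) + (C1*sin(sqrt(3)*c/2) + C2*cos(sqrt(3)*c/2))*exp(-c/2)


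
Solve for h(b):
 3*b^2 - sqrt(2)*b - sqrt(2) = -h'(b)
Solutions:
 h(b) = C1 - b^3 + sqrt(2)*b^2/2 + sqrt(2)*b


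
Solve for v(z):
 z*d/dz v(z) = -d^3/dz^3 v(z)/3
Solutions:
 v(z) = C1 + Integral(C2*airyai(-3^(1/3)*z) + C3*airybi(-3^(1/3)*z), z)


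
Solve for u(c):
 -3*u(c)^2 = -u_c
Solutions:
 u(c) = -1/(C1 + 3*c)


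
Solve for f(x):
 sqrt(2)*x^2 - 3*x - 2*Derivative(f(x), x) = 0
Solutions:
 f(x) = C1 + sqrt(2)*x^3/6 - 3*x^2/4


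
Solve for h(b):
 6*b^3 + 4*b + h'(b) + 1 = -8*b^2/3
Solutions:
 h(b) = C1 - 3*b^4/2 - 8*b^3/9 - 2*b^2 - b


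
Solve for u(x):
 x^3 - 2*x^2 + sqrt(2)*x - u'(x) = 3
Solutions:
 u(x) = C1 + x^4/4 - 2*x^3/3 + sqrt(2)*x^2/2 - 3*x


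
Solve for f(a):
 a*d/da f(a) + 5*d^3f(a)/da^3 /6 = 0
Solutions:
 f(a) = C1 + Integral(C2*airyai(-5^(2/3)*6^(1/3)*a/5) + C3*airybi(-5^(2/3)*6^(1/3)*a/5), a)


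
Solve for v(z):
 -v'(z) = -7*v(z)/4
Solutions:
 v(z) = C1*exp(7*z/4)


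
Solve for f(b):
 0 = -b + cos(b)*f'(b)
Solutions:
 f(b) = C1 + Integral(b/cos(b), b)


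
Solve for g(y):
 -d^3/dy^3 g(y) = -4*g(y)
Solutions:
 g(y) = C3*exp(2^(2/3)*y) + (C1*sin(2^(2/3)*sqrt(3)*y/2) + C2*cos(2^(2/3)*sqrt(3)*y/2))*exp(-2^(2/3)*y/2)


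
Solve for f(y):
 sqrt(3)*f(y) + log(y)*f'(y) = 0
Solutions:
 f(y) = C1*exp(-sqrt(3)*li(y))


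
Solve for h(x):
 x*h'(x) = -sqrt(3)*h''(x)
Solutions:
 h(x) = C1 + C2*erf(sqrt(2)*3^(3/4)*x/6)


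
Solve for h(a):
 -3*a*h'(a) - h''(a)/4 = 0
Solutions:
 h(a) = C1 + C2*erf(sqrt(6)*a)


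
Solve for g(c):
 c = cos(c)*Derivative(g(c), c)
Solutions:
 g(c) = C1 + Integral(c/cos(c), c)


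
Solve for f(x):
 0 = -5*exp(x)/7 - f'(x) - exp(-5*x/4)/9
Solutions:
 f(x) = C1 - 5*exp(x)/7 + 4*exp(-5*x/4)/45


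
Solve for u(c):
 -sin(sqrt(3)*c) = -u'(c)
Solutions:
 u(c) = C1 - sqrt(3)*cos(sqrt(3)*c)/3


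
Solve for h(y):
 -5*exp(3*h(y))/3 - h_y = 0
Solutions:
 h(y) = log((-1 - sqrt(3)*I)*(1/(C1 + 5*y))^(1/3)/2)
 h(y) = log((-1 + sqrt(3)*I)*(1/(C1 + 5*y))^(1/3)/2)
 h(y) = log(1/(C1 + 5*y))/3


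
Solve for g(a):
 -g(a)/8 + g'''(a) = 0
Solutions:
 g(a) = C3*exp(a/2) + (C1*sin(sqrt(3)*a/4) + C2*cos(sqrt(3)*a/4))*exp(-a/4)


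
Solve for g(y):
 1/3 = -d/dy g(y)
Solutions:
 g(y) = C1 - y/3


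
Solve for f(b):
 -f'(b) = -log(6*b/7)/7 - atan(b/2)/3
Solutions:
 f(b) = C1 + b*log(b)/7 + b*atan(b/2)/3 - b*log(7)/7 - b/7 + b*log(6)/7 - log(b^2 + 4)/3


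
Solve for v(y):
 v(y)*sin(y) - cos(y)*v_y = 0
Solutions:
 v(y) = C1/cos(y)


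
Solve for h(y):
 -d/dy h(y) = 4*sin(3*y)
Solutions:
 h(y) = C1 + 4*cos(3*y)/3


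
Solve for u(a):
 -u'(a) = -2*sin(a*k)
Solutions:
 u(a) = C1 - 2*cos(a*k)/k


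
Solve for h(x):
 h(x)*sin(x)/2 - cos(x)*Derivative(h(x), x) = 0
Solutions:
 h(x) = C1/sqrt(cos(x))


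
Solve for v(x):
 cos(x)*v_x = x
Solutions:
 v(x) = C1 + Integral(x/cos(x), x)


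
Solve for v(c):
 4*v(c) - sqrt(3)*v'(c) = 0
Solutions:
 v(c) = C1*exp(4*sqrt(3)*c/3)


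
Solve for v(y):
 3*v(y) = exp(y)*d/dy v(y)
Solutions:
 v(y) = C1*exp(-3*exp(-y))


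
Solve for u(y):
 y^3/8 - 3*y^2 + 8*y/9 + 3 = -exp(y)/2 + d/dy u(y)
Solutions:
 u(y) = C1 + y^4/32 - y^3 + 4*y^2/9 + 3*y + exp(y)/2


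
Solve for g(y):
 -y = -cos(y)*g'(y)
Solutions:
 g(y) = C1 + Integral(y/cos(y), y)


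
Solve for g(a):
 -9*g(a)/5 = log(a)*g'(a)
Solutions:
 g(a) = C1*exp(-9*li(a)/5)


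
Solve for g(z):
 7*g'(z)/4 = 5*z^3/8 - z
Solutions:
 g(z) = C1 + 5*z^4/56 - 2*z^2/7


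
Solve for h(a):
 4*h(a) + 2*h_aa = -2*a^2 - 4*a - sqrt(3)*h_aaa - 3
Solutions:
 h(a) = C1*exp(a*(-4*sqrt(3) + 2*2^(2/3)/(sqrt(267) + 85*sqrt(3)/9)^(1/3) + 3*2^(1/3)*(sqrt(267) + 85*sqrt(3)/9)^(1/3))/18)*sin(sqrt(3)*a*(-3*(2*sqrt(267) + 170*sqrt(3)/9)^(1/3) + 4/(2*sqrt(267) + 170*sqrt(3)/9)^(1/3))/18) + C2*exp(a*(-4*sqrt(3) + 2*2^(2/3)/(sqrt(267) + 85*sqrt(3)/9)^(1/3) + 3*2^(1/3)*(sqrt(267) + 85*sqrt(3)/9)^(1/3))/18)*cos(sqrt(3)*a*(-3*(2*sqrt(267) + 170*sqrt(3)/9)^(1/3) + 4/(2*sqrt(267) + 170*sqrt(3)/9)^(1/3))/18) + C3*exp(-a*(2*2^(2/3)/(sqrt(267) + 85*sqrt(3)/9)^(1/3) + 2*sqrt(3) + 3*2^(1/3)*(sqrt(267) + 85*sqrt(3)/9)^(1/3))/9) - a^2/2 - a - 1/4


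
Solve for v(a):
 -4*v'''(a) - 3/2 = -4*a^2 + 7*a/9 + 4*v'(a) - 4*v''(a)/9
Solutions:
 v(a) = C1 + a^3/3 + a^2/72 - 1537*a/648 + (C2*sin(sqrt(323)*a/18) + C3*cos(sqrt(323)*a/18))*exp(a/18)


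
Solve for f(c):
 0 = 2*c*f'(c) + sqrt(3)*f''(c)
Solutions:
 f(c) = C1 + C2*erf(3^(3/4)*c/3)


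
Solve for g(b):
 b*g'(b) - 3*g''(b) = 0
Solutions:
 g(b) = C1 + C2*erfi(sqrt(6)*b/6)


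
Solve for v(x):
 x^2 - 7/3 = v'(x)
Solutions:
 v(x) = C1 + x^3/3 - 7*x/3


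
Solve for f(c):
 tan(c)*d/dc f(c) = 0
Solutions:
 f(c) = C1


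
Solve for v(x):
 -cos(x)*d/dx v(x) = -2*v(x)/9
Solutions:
 v(x) = C1*(sin(x) + 1)^(1/9)/(sin(x) - 1)^(1/9)


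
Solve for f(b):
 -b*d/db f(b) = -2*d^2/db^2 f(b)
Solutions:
 f(b) = C1 + C2*erfi(b/2)


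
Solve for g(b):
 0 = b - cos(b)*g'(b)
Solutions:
 g(b) = C1 + Integral(b/cos(b), b)


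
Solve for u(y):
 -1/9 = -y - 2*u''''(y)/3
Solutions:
 u(y) = C1 + C2*y + C3*y^2 + C4*y^3 - y^5/80 + y^4/144


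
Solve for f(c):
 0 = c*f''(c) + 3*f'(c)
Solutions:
 f(c) = C1 + C2/c^2


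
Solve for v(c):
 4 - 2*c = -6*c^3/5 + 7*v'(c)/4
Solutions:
 v(c) = C1 + 6*c^4/35 - 4*c^2/7 + 16*c/7


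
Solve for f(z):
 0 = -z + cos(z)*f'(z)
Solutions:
 f(z) = C1 + Integral(z/cos(z), z)


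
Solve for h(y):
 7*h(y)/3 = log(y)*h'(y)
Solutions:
 h(y) = C1*exp(7*li(y)/3)


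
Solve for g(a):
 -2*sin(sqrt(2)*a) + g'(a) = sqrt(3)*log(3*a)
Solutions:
 g(a) = C1 + sqrt(3)*a*(log(a) - 1) + sqrt(3)*a*log(3) - sqrt(2)*cos(sqrt(2)*a)


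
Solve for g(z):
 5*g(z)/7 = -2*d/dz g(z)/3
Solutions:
 g(z) = C1*exp(-15*z/14)


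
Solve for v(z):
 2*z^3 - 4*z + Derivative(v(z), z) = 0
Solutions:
 v(z) = C1 - z^4/2 + 2*z^2


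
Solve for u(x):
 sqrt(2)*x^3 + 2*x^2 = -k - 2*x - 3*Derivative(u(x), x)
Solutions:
 u(x) = C1 - k*x/3 - sqrt(2)*x^4/12 - 2*x^3/9 - x^2/3


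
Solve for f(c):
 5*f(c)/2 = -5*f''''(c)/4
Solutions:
 f(c) = (C1*sin(2^(3/4)*c/2) + C2*cos(2^(3/4)*c/2))*exp(-2^(3/4)*c/2) + (C3*sin(2^(3/4)*c/2) + C4*cos(2^(3/4)*c/2))*exp(2^(3/4)*c/2)


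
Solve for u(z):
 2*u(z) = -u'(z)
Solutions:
 u(z) = C1*exp(-2*z)


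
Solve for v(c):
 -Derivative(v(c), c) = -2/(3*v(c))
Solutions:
 v(c) = -sqrt(C1 + 12*c)/3
 v(c) = sqrt(C1 + 12*c)/3


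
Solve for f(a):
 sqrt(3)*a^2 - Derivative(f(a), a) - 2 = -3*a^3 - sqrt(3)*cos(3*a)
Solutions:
 f(a) = C1 + 3*a^4/4 + sqrt(3)*a^3/3 - 2*a + sqrt(3)*sin(3*a)/3


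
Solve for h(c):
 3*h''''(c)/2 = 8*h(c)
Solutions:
 h(c) = C1*exp(-2*3^(3/4)*c/3) + C2*exp(2*3^(3/4)*c/3) + C3*sin(2*3^(3/4)*c/3) + C4*cos(2*3^(3/4)*c/3)


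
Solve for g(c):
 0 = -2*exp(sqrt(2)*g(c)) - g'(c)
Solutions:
 g(c) = sqrt(2)*(2*log(1/(C1 + 2*c)) - log(2))/4


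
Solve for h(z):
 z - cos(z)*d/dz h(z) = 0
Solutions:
 h(z) = C1 + Integral(z/cos(z), z)


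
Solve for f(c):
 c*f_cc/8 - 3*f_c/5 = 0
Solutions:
 f(c) = C1 + C2*c^(29/5)


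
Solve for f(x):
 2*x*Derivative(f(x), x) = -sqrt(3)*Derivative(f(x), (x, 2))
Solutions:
 f(x) = C1 + C2*erf(3^(3/4)*x/3)


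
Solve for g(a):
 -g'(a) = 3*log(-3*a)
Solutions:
 g(a) = C1 - 3*a*log(-a) + 3*a*(1 - log(3))


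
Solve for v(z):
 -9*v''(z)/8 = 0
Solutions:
 v(z) = C1 + C2*z


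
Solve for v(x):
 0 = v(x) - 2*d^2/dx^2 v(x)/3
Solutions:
 v(x) = C1*exp(-sqrt(6)*x/2) + C2*exp(sqrt(6)*x/2)


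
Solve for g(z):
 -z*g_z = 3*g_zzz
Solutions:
 g(z) = C1 + Integral(C2*airyai(-3^(2/3)*z/3) + C3*airybi(-3^(2/3)*z/3), z)


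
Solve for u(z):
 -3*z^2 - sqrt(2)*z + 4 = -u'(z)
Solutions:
 u(z) = C1 + z^3 + sqrt(2)*z^2/2 - 4*z


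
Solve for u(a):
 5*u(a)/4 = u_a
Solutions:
 u(a) = C1*exp(5*a/4)


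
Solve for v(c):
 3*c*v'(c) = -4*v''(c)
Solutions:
 v(c) = C1 + C2*erf(sqrt(6)*c/4)


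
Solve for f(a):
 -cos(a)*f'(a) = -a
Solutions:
 f(a) = C1 + Integral(a/cos(a), a)


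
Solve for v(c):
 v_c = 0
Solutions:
 v(c) = C1


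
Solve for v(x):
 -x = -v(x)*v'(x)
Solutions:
 v(x) = -sqrt(C1 + x^2)
 v(x) = sqrt(C1 + x^2)


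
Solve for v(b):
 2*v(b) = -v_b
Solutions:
 v(b) = C1*exp(-2*b)


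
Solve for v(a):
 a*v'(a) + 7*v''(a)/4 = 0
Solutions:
 v(a) = C1 + C2*erf(sqrt(14)*a/7)


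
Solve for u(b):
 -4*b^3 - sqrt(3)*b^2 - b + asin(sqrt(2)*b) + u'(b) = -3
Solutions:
 u(b) = C1 + b^4 + sqrt(3)*b^3/3 + b^2/2 - b*asin(sqrt(2)*b) - 3*b - sqrt(2)*sqrt(1 - 2*b^2)/2


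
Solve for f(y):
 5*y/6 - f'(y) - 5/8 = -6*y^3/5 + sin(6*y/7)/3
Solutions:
 f(y) = C1 + 3*y^4/10 + 5*y^2/12 - 5*y/8 + 7*cos(6*y/7)/18


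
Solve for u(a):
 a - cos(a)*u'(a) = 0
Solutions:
 u(a) = C1 + Integral(a/cos(a), a)


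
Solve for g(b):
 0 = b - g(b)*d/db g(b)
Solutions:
 g(b) = -sqrt(C1 + b^2)
 g(b) = sqrt(C1 + b^2)


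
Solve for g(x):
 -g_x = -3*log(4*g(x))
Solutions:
 -Integral(1/(log(_y) + 2*log(2)), (_y, g(x)))/3 = C1 - x


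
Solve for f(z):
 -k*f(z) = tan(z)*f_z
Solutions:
 f(z) = C1*exp(-k*log(sin(z)))


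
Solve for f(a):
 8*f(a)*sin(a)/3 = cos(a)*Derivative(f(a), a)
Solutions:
 f(a) = C1/cos(a)^(8/3)


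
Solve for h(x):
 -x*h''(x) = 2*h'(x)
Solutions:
 h(x) = C1 + C2/x


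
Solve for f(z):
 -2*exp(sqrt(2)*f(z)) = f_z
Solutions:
 f(z) = sqrt(2)*(2*log(1/(C1 + 2*z)) - log(2))/4


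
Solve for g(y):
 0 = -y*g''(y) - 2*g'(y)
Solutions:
 g(y) = C1 + C2/y


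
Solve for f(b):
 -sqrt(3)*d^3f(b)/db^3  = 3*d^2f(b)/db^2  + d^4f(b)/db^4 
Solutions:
 f(b) = C1 + C2*b + (C3*sin(3*b/2) + C4*cos(3*b/2))*exp(-sqrt(3)*b/2)


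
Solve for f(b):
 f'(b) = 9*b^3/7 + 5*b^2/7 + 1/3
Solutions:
 f(b) = C1 + 9*b^4/28 + 5*b^3/21 + b/3


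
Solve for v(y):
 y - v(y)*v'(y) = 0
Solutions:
 v(y) = -sqrt(C1 + y^2)
 v(y) = sqrt(C1 + y^2)


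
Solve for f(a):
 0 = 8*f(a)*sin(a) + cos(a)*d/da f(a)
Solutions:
 f(a) = C1*cos(a)^8


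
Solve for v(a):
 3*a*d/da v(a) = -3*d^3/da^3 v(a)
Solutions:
 v(a) = C1 + Integral(C2*airyai(-a) + C3*airybi(-a), a)


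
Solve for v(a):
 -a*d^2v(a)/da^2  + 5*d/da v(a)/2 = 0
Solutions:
 v(a) = C1 + C2*a^(7/2)


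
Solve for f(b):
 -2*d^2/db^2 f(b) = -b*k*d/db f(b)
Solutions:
 f(b) = Piecewise((-sqrt(pi)*C1*erf(b*sqrt(-k)/2)/sqrt(-k) - C2, (k > 0) | (k < 0)), (-C1*b - C2, True))


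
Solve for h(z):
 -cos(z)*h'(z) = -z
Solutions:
 h(z) = C1 + Integral(z/cos(z), z)


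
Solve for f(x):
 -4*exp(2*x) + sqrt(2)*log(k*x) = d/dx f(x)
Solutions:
 f(x) = C1 + sqrt(2)*x*log(k*x) - sqrt(2)*x - 2*exp(2*x)


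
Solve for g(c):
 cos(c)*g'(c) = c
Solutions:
 g(c) = C1 + Integral(c/cos(c), c)


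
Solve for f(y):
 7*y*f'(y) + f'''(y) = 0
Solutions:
 f(y) = C1 + Integral(C2*airyai(-7^(1/3)*y) + C3*airybi(-7^(1/3)*y), y)


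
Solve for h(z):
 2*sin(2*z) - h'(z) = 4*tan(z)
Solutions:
 h(z) = C1 + 4*log(cos(z)) - cos(2*z)


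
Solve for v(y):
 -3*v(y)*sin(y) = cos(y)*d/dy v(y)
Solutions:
 v(y) = C1*cos(y)^3


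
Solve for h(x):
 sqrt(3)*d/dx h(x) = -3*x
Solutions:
 h(x) = C1 - sqrt(3)*x^2/2


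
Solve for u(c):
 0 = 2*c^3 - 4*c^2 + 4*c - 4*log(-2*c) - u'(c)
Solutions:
 u(c) = C1 + c^4/2 - 4*c^3/3 + 2*c^2 - 4*c*log(-c) + 4*c*(1 - log(2))


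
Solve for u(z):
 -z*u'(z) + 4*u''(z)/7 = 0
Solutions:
 u(z) = C1 + C2*erfi(sqrt(14)*z/4)


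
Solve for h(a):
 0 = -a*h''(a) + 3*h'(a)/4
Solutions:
 h(a) = C1 + C2*a^(7/4)


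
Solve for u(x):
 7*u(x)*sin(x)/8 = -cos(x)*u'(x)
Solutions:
 u(x) = C1*cos(x)^(7/8)


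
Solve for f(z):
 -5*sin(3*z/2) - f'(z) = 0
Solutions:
 f(z) = C1 + 10*cos(3*z/2)/3


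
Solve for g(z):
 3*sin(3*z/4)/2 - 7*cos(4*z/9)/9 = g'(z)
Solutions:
 g(z) = C1 - 7*sin(4*z/9)/4 - 2*cos(3*z/4)


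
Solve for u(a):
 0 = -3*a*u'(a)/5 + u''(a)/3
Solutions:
 u(a) = C1 + C2*erfi(3*sqrt(10)*a/10)


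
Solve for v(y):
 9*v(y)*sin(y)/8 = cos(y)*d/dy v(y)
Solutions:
 v(y) = C1/cos(y)^(9/8)


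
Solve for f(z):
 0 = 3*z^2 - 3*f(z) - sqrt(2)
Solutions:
 f(z) = z^2 - sqrt(2)/3


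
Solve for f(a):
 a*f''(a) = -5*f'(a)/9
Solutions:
 f(a) = C1 + C2*a^(4/9)


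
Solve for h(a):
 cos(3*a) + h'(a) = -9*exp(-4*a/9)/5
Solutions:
 h(a) = C1 - sin(3*a)/3 + 81*exp(-4*a/9)/20


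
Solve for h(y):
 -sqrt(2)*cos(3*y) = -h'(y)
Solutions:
 h(y) = C1 + sqrt(2)*sin(3*y)/3


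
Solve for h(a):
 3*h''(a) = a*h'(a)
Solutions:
 h(a) = C1 + C2*erfi(sqrt(6)*a/6)


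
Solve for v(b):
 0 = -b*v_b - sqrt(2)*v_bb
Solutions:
 v(b) = C1 + C2*erf(2^(1/4)*b/2)


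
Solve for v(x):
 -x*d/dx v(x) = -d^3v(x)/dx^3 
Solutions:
 v(x) = C1 + Integral(C2*airyai(x) + C3*airybi(x), x)


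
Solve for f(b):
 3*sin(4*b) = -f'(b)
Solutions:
 f(b) = C1 + 3*cos(4*b)/4


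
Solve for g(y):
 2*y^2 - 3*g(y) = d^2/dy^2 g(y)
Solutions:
 g(y) = C1*sin(sqrt(3)*y) + C2*cos(sqrt(3)*y) + 2*y^2/3 - 4/9


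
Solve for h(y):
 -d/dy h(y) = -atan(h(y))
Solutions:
 Integral(1/atan(_y), (_y, h(y))) = C1 + y


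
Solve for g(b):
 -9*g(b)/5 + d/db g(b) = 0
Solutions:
 g(b) = C1*exp(9*b/5)


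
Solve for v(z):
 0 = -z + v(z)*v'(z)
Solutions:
 v(z) = -sqrt(C1 + z^2)
 v(z) = sqrt(C1 + z^2)


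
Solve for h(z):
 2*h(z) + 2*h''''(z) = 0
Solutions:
 h(z) = (C1*sin(sqrt(2)*z/2) + C2*cos(sqrt(2)*z/2))*exp(-sqrt(2)*z/2) + (C3*sin(sqrt(2)*z/2) + C4*cos(sqrt(2)*z/2))*exp(sqrt(2)*z/2)


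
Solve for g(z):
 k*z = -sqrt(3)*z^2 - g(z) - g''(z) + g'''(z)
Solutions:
 g(z) = C1*exp(z*(-2^(2/3)*(3*sqrt(93) + 29)^(1/3) - 2*2^(1/3)/(3*sqrt(93) + 29)^(1/3) + 4)/12)*sin(2^(1/3)*sqrt(3)*z*(-2^(1/3)*(3*sqrt(93) + 29)^(1/3) + 2/(3*sqrt(93) + 29)^(1/3))/12) + C2*exp(z*(-2^(2/3)*(3*sqrt(93) + 29)^(1/3) - 2*2^(1/3)/(3*sqrt(93) + 29)^(1/3) + 4)/12)*cos(2^(1/3)*sqrt(3)*z*(-2^(1/3)*(3*sqrt(93) + 29)^(1/3) + 2/(3*sqrt(93) + 29)^(1/3))/12) + C3*exp(z*(2*2^(1/3)/(3*sqrt(93) + 29)^(1/3) + 2 + 2^(2/3)*(3*sqrt(93) + 29)^(1/3))/6) - k*z - sqrt(3)*z^2 + 2*sqrt(3)


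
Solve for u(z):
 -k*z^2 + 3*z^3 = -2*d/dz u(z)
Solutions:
 u(z) = C1 + k*z^3/6 - 3*z^4/8


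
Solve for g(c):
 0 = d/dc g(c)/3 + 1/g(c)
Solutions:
 g(c) = -sqrt(C1 - 6*c)
 g(c) = sqrt(C1 - 6*c)


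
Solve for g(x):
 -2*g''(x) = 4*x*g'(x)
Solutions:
 g(x) = C1 + C2*erf(x)


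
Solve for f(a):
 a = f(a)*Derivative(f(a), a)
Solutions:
 f(a) = -sqrt(C1 + a^2)
 f(a) = sqrt(C1 + a^2)


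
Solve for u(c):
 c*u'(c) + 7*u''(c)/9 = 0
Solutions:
 u(c) = C1 + C2*erf(3*sqrt(14)*c/14)


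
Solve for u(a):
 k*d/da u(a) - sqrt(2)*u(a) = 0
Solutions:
 u(a) = C1*exp(sqrt(2)*a/k)


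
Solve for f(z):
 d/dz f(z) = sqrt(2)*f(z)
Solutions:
 f(z) = C1*exp(sqrt(2)*z)


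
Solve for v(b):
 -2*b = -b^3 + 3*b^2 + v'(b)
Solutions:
 v(b) = C1 + b^4/4 - b^3 - b^2


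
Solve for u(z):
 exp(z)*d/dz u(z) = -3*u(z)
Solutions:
 u(z) = C1*exp(3*exp(-z))


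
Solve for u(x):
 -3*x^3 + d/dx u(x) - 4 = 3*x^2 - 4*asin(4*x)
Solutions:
 u(x) = C1 + 3*x^4/4 + x^3 - 4*x*asin(4*x) + 4*x - sqrt(1 - 16*x^2)


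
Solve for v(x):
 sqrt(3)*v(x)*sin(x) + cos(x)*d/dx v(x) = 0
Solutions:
 v(x) = C1*cos(x)^(sqrt(3))


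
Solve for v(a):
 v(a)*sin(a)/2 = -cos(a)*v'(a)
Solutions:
 v(a) = C1*sqrt(cos(a))


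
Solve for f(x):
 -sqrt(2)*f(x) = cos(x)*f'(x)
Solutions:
 f(x) = C1*(sin(x) - 1)^(sqrt(2)/2)/(sin(x) + 1)^(sqrt(2)/2)


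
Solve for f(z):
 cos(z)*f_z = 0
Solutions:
 f(z) = C1


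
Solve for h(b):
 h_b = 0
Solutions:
 h(b) = C1


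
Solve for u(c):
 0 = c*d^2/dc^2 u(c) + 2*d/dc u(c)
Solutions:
 u(c) = C1 + C2/c


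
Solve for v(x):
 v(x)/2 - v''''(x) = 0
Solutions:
 v(x) = C1*exp(-2^(3/4)*x/2) + C2*exp(2^(3/4)*x/2) + C3*sin(2^(3/4)*x/2) + C4*cos(2^(3/4)*x/2)


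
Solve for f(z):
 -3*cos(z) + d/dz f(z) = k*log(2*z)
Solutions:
 f(z) = C1 + k*z*(log(z) - 1) + k*z*log(2) + 3*sin(z)


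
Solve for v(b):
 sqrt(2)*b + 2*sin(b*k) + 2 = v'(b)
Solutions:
 v(b) = C1 + sqrt(2)*b^2/2 + 2*b - 2*cos(b*k)/k


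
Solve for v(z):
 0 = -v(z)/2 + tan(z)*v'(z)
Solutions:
 v(z) = C1*sqrt(sin(z))


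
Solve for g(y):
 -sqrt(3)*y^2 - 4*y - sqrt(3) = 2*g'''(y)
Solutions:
 g(y) = C1 + C2*y + C3*y^2 - sqrt(3)*y^5/120 - y^4/12 - sqrt(3)*y^3/12


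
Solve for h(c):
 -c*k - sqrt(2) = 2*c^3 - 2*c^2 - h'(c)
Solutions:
 h(c) = C1 + c^4/2 - 2*c^3/3 + c^2*k/2 + sqrt(2)*c


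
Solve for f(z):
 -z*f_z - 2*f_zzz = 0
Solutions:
 f(z) = C1 + Integral(C2*airyai(-2^(2/3)*z/2) + C3*airybi(-2^(2/3)*z/2), z)


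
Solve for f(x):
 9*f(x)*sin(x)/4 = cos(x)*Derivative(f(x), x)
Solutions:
 f(x) = C1/cos(x)^(9/4)


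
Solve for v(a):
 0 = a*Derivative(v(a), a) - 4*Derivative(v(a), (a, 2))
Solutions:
 v(a) = C1 + C2*erfi(sqrt(2)*a/4)


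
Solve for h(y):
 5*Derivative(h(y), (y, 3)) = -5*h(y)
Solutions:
 h(y) = C3*exp(-y) + (C1*sin(sqrt(3)*y/2) + C2*cos(sqrt(3)*y/2))*exp(y/2)


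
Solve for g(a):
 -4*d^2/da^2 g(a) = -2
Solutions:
 g(a) = C1 + C2*a + a^2/4


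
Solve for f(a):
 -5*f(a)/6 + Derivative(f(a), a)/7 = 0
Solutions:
 f(a) = C1*exp(35*a/6)


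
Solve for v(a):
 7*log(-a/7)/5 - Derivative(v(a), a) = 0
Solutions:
 v(a) = C1 + 7*a*log(-a)/5 + 7*a*(-log(7) - 1)/5


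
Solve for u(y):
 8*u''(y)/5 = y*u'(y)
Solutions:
 u(y) = C1 + C2*erfi(sqrt(5)*y/4)


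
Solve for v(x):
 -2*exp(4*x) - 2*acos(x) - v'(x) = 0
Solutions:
 v(x) = C1 - 2*x*acos(x) + 2*sqrt(1 - x^2) - exp(4*x)/2


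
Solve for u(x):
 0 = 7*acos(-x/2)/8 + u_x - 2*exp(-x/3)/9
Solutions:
 u(x) = C1 - 7*x*acos(-x/2)/8 - 7*sqrt(4 - x^2)/8 - 2*exp(-x/3)/3


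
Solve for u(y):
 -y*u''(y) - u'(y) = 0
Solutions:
 u(y) = C1 + C2*log(y)


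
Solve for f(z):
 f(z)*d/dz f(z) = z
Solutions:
 f(z) = -sqrt(C1 + z^2)
 f(z) = sqrt(C1 + z^2)


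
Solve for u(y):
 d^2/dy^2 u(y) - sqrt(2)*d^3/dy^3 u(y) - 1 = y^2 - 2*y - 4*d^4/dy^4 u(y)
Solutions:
 u(y) = C1 + C2*y + y^4/12 + y^3*(-1 + sqrt(2))/3 + y^2*(-3/2 - sqrt(2)) + (C3*sin(sqrt(14)*y/8) + C4*cos(sqrt(14)*y/8))*exp(sqrt(2)*y/8)


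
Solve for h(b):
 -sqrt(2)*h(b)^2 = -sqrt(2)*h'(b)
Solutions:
 h(b) = -1/(C1 + b)


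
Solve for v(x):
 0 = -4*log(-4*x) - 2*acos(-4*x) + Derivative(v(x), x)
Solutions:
 v(x) = C1 + 4*x*log(-x) + 2*x*acos(-4*x) - 4*x + 8*x*log(2) + sqrt(1 - 16*x^2)/2


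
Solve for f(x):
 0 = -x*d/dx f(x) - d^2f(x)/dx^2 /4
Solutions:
 f(x) = C1 + C2*erf(sqrt(2)*x)


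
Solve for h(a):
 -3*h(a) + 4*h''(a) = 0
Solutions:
 h(a) = C1*exp(-sqrt(3)*a/2) + C2*exp(sqrt(3)*a/2)


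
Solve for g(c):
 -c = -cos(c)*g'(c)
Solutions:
 g(c) = C1 + Integral(c/cos(c), c)


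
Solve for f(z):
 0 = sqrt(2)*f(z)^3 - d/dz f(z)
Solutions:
 f(z) = -sqrt(2)*sqrt(-1/(C1 + sqrt(2)*z))/2
 f(z) = sqrt(2)*sqrt(-1/(C1 + sqrt(2)*z))/2


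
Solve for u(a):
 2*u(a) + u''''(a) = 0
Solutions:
 u(a) = (C1*sin(2^(3/4)*a/2) + C2*cos(2^(3/4)*a/2))*exp(-2^(3/4)*a/2) + (C3*sin(2^(3/4)*a/2) + C4*cos(2^(3/4)*a/2))*exp(2^(3/4)*a/2)


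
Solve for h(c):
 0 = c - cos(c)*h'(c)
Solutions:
 h(c) = C1 + Integral(c/cos(c), c)


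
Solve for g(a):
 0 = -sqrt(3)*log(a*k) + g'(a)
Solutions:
 g(a) = C1 + sqrt(3)*a*log(a*k) - sqrt(3)*a


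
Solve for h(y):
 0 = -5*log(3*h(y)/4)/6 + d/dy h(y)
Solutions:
 6*Integral(1/(-log(_y) - log(3) + 2*log(2)), (_y, h(y)))/5 = C1 - y


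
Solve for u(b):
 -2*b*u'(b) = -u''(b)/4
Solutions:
 u(b) = C1 + C2*erfi(2*b)


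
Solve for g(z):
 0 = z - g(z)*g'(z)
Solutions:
 g(z) = -sqrt(C1 + z^2)
 g(z) = sqrt(C1 + z^2)


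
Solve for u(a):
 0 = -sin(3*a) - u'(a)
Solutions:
 u(a) = C1 + cos(3*a)/3


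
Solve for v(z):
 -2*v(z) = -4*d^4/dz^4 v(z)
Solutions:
 v(z) = C1*exp(-2^(3/4)*z/2) + C2*exp(2^(3/4)*z/2) + C3*sin(2^(3/4)*z/2) + C4*cos(2^(3/4)*z/2)


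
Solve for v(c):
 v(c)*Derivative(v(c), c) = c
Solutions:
 v(c) = -sqrt(C1 + c^2)
 v(c) = sqrt(C1 + c^2)


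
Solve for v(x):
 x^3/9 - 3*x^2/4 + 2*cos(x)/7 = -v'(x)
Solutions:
 v(x) = C1 - x^4/36 + x^3/4 - 2*sin(x)/7


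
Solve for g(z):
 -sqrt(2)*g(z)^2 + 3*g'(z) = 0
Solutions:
 g(z) = -3/(C1 + sqrt(2)*z)


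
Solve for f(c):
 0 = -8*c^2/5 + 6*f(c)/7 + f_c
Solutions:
 f(c) = C1*exp(-6*c/7) + 28*c^2/15 - 196*c/45 + 686/135


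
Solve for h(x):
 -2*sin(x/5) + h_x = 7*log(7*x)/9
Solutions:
 h(x) = C1 + 7*x*log(x)/9 - 7*x/9 + 7*x*log(7)/9 - 10*cos(x/5)


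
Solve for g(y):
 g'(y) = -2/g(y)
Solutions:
 g(y) = -sqrt(C1 - 4*y)
 g(y) = sqrt(C1 - 4*y)


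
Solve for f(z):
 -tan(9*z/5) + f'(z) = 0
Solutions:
 f(z) = C1 - 5*log(cos(9*z/5))/9


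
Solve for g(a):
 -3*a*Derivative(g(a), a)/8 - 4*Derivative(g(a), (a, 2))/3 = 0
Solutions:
 g(a) = C1 + C2*erf(3*a/8)


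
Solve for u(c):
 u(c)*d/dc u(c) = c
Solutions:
 u(c) = -sqrt(C1 + c^2)
 u(c) = sqrt(C1 + c^2)


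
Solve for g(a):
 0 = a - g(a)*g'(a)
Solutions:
 g(a) = -sqrt(C1 + a^2)
 g(a) = sqrt(C1 + a^2)


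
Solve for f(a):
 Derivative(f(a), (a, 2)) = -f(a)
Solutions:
 f(a) = C1*sin(a) + C2*cos(a)


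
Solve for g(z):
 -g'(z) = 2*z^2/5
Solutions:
 g(z) = C1 - 2*z^3/15


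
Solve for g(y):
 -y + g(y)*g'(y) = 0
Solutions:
 g(y) = -sqrt(C1 + y^2)
 g(y) = sqrt(C1 + y^2)


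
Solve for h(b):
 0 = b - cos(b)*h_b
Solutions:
 h(b) = C1 + Integral(b/cos(b), b)


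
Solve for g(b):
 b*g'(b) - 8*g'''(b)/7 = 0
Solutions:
 g(b) = C1 + Integral(C2*airyai(7^(1/3)*b/2) + C3*airybi(7^(1/3)*b/2), b)


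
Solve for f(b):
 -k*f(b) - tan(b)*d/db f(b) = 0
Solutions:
 f(b) = C1*exp(-k*log(sin(b)))


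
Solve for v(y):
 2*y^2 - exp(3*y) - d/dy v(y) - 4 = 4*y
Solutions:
 v(y) = C1 + 2*y^3/3 - 2*y^2 - 4*y - exp(3*y)/3


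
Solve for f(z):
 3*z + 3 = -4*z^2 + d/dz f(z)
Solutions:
 f(z) = C1 + 4*z^3/3 + 3*z^2/2 + 3*z


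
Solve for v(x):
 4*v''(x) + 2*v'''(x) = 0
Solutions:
 v(x) = C1 + C2*x + C3*exp(-2*x)


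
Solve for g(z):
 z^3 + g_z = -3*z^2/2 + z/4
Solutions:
 g(z) = C1 - z^4/4 - z^3/2 + z^2/8


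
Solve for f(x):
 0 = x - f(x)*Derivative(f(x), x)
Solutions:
 f(x) = -sqrt(C1 + x^2)
 f(x) = sqrt(C1 + x^2)


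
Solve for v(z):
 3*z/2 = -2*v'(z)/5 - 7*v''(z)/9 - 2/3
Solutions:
 v(z) = C1 + C2*exp(-18*z/35) - 15*z^2/8 + 45*z/8


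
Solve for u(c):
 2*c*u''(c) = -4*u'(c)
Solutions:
 u(c) = C1 + C2/c


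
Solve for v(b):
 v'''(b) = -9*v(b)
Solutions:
 v(b) = C3*exp(-3^(2/3)*b) + (C1*sin(3*3^(1/6)*b/2) + C2*cos(3*3^(1/6)*b/2))*exp(3^(2/3)*b/2)
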